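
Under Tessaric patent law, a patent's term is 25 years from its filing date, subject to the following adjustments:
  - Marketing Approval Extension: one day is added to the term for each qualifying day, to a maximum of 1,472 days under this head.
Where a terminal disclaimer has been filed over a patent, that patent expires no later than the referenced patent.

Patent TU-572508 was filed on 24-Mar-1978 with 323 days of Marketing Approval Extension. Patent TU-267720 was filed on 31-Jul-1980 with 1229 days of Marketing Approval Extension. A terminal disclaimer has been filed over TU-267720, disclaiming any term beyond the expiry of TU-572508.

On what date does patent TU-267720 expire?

Natural term of TU-267720:
  Base: filing + 25 years → 31 July 2005.
  Marketing Approval Extension: 1229 days (within the 1472-day cap) → +1229 days → 11 December 2008.
Expiry of referenced patent TU-572508:
  Base: filing + 25 years → 24 March 2003.
  Marketing Approval Extension: 323 days (within the 1472-day cap) → +323 days → 10 February 2004.
Terminal disclaimer: TU-267720 expires on the earlier of 11 December 2008 and 10 February 2004.

2004-02-10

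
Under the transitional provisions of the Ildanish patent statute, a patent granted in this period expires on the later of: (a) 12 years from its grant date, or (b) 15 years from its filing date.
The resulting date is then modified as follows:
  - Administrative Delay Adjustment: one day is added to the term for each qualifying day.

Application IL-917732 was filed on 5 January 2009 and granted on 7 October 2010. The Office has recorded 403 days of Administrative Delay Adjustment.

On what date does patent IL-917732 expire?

(a) grant + 12 years → 7 October 2022.
(b) filing + 15 years → 5 January 2024.
Later of the two: 5 January 2024.
Administrative Delay Adjustment: +403 days → 11 February 2025.

2025-02-11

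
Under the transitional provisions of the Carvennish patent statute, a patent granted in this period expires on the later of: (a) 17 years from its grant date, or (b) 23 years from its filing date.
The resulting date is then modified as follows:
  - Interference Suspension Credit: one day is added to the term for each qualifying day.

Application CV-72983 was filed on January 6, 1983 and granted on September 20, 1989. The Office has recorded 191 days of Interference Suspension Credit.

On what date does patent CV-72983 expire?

2007-03-30

(a) grant + 17 years → 20 September 2006.
(b) filing + 23 years → 6 January 2006.
Later of the two: 20 September 2006.
Interference Suspension Credit: +191 days → 30 March 2007.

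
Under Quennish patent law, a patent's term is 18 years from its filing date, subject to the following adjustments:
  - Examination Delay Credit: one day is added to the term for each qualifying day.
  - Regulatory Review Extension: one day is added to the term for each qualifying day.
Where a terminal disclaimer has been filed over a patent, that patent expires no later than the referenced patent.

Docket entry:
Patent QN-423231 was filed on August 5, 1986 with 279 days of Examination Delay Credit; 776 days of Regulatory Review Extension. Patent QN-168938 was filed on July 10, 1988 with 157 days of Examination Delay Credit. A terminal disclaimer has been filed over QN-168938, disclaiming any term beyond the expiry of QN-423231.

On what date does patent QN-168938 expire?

December 14, 2006

Natural term of QN-168938:
  Base: filing + 18 years → 10 July 2006.
  Examination Delay Credit: +157 days → 14 December 2006.
Expiry of referenced patent QN-423231:
  Base: filing + 18 years → 5 August 2004.
  Examination Delay Credit: +279 days → 11 May 2005.
  Regulatory Review Extension: +776 days → 26 June 2007.
Terminal disclaimer: QN-168938 expires on the earlier of 14 December 2006 and 26 June 2007.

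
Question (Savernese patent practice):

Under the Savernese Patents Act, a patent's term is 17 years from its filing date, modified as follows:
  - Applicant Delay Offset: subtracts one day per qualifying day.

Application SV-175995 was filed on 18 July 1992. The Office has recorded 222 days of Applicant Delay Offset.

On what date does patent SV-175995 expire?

2008-12-08

Base term: filing date + 17 years → 18 July 2009.
Applicant Delay Offset: −222 days → 8 December 2008.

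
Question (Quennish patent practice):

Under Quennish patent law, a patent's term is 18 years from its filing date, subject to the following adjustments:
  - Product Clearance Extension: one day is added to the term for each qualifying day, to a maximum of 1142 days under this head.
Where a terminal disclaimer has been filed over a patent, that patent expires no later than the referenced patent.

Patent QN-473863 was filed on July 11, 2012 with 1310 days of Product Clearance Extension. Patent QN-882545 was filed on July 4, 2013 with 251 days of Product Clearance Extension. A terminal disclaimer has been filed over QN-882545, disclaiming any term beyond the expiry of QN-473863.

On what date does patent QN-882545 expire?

Natural term of QN-882545:
  Base: filing + 18 years → 4 July 2031.
  Product Clearance Extension: 251 days (within the 1142-day cap) → +251 days → 11 March 2032.
Expiry of referenced patent QN-473863:
  Base: filing + 18 years → 11 July 2030.
  Product Clearance Extension: 1310 days claimed exceeds the 1142-day cap, so +1142 days → 26 August 2033.
Terminal disclaimer: QN-882545 expires on the earlier of 11 March 2032 and 26 August 2033.

March 11, 2032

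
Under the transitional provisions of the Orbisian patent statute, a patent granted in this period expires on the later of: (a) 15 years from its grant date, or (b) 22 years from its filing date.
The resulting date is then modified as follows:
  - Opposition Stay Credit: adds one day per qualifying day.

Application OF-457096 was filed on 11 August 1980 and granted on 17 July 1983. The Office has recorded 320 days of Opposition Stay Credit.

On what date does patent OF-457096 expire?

2003-06-27

(a) grant + 15 years → 17 July 1998.
(b) filing + 22 years → 11 August 2002.
Later of the two: 11 August 2002.
Opposition Stay Credit: +320 days → 27 June 2003.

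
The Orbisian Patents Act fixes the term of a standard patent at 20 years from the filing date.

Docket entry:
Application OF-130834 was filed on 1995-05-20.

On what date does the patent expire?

Filing date + 20 years → 20 May 2015.

2015-05-20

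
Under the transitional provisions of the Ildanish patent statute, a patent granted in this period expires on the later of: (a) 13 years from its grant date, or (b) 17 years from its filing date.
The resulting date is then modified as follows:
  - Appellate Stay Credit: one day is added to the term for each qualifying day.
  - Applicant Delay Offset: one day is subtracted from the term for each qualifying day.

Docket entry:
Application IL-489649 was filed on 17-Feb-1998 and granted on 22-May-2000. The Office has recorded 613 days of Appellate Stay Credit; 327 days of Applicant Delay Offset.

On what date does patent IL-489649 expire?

2015-11-30

(a) grant + 13 years → 22 May 2013.
(b) filing + 17 years → 17 February 2015.
Later of the two: 17 February 2015.
Appellate Stay Credit: +613 days → 22 October 2016.
Applicant Delay Offset: −327 days → 30 November 2015.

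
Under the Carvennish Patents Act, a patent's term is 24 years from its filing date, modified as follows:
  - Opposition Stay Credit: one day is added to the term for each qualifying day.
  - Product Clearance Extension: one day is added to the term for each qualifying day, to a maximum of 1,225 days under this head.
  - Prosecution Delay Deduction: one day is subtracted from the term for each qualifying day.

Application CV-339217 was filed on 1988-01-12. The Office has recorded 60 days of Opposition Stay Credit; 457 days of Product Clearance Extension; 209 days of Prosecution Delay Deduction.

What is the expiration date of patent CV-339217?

2012-11-15

Base term: filing date + 24 years → 12 January 2012.
Opposition Stay Credit: +60 days → 12 March 2012.
Product Clearance Extension: 457 days (within the 1225-day cap) → +457 days → 12 June 2013.
Prosecution Delay Deduction: −209 days → 15 November 2012.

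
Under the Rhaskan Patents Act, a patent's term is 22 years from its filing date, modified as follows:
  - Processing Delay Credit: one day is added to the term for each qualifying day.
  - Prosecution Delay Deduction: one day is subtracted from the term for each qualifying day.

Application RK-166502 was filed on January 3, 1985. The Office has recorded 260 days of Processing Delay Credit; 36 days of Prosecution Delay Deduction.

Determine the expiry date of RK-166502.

Base term: filing date + 22 years → 3 January 2007.
Processing Delay Credit: +260 days → 20 September 2007.
Prosecution Delay Deduction: −36 days → 15 August 2007.

August 15, 2007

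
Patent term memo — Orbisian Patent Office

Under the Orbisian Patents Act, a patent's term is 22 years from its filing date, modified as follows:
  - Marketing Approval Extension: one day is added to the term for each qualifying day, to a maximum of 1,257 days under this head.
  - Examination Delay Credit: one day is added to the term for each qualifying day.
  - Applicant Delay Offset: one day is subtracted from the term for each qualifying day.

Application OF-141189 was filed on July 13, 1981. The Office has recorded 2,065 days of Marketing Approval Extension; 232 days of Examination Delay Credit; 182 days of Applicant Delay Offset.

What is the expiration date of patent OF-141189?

2007-02-09

Base term: filing date + 22 years → 13 July 2003.
Marketing Approval Extension: 2065 days claimed exceeds the 1257-day cap, so +1257 days → 21 December 2006.
Examination Delay Credit: +232 days → 10 August 2007.
Applicant Delay Offset: −182 days → 9 February 2007.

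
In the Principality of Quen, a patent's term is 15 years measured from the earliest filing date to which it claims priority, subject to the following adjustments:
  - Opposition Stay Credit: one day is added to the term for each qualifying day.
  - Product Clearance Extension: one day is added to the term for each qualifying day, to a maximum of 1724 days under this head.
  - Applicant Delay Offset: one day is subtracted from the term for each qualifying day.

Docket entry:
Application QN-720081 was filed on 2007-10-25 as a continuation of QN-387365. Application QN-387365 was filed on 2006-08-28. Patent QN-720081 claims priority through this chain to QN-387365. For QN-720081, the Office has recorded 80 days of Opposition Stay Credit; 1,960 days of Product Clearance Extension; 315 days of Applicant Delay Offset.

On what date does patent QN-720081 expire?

2025-09-25

Earliest priority filing: 28 August 2006.
Base term: 28 August 2006 + 15 years → 28 August 2021.
Opposition Stay Credit: +80 days → 16 November 2021.
Product Clearance Extension: 1960 days claimed exceeds the 1724-day cap, so +1724 days → 6 August 2026.
Applicant Delay Offset: −315 days → 25 September 2025.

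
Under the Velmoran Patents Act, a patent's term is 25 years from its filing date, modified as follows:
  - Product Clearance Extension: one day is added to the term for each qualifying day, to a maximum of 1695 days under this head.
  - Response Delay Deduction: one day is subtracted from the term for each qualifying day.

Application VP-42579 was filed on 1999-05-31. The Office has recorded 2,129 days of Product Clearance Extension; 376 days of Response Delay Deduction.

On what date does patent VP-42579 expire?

January 10, 2028

Base term: filing date + 25 years → 31 May 2024.
Product Clearance Extension: 2129 days claimed exceeds the 1695-day cap, so +1695 days → 20 January 2029.
Response Delay Deduction: −376 days → 10 January 2028.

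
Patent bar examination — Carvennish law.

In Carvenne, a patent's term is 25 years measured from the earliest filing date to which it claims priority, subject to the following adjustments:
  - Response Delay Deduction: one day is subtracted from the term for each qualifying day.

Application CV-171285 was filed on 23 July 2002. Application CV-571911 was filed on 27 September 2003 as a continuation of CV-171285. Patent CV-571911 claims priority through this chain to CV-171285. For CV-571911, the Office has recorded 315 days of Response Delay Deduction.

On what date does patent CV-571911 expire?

2026-09-11

Earliest priority filing: 23 July 2002.
Base term: 23 July 2002 + 25 years → 23 July 2027.
Response Delay Deduction: −315 days → 11 September 2026.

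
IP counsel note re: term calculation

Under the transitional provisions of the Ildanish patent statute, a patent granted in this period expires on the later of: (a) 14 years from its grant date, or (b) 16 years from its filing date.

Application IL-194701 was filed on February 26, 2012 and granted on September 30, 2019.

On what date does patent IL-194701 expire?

2033-09-30

(a) grant + 14 years → 30 September 2033.
(b) filing + 16 years → 26 February 2028.
Later of the two: 30 September 2033.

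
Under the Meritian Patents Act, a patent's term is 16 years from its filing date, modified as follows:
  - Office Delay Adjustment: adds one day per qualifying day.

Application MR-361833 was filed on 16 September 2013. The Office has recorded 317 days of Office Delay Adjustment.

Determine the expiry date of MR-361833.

July 30, 2030

Base term: filing date + 16 years → 16 September 2029.
Office Delay Adjustment: +317 days → 30 July 2030.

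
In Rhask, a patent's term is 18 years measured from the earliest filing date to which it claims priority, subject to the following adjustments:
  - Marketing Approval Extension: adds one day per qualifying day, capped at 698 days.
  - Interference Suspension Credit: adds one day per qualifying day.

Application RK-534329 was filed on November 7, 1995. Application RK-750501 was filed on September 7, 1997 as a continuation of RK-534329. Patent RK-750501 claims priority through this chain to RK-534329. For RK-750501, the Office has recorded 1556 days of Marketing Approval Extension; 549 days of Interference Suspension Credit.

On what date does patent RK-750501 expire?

Earliest priority filing: 7 November 1995.
Base term: 7 November 1995 + 18 years → 7 November 2013.
Marketing Approval Extension: 1556 days claimed exceeds the 698-day cap, so +698 days → 6 October 2015.
Interference Suspension Credit: +549 days → 7 April 2017.

April 7, 2017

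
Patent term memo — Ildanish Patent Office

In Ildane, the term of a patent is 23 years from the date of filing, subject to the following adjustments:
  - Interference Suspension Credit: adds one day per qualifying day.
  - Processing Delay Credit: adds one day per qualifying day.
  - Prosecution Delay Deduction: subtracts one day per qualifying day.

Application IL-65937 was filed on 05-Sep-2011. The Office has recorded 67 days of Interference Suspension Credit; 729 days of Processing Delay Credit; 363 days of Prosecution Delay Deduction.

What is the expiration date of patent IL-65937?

Base term: filing date + 23 years → 5 September 2034.
Interference Suspension Credit: +67 days → 11 November 2034.
Processing Delay Credit: +729 days → 9 November 2036.
Prosecution Delay Deduction: −363 days → 12 November 2035.

November 12, 2035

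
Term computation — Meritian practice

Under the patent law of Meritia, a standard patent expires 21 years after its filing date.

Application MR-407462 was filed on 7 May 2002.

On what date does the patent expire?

May 7, 2023

Filing date + 21 years → 7 May 2023.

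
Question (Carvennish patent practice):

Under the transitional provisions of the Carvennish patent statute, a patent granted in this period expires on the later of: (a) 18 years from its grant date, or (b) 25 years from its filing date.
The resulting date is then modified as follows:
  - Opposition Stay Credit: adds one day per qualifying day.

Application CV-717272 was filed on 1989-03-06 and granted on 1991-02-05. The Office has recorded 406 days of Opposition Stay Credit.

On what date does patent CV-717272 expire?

2015-04-16

(a) grant + 18 years → 5 February 2009.
(b) filing + 25 years → 6 March 2014.
Later of the two: 6 March 2014.
Opposition Stay Credit: +406 days → 16 April 2015.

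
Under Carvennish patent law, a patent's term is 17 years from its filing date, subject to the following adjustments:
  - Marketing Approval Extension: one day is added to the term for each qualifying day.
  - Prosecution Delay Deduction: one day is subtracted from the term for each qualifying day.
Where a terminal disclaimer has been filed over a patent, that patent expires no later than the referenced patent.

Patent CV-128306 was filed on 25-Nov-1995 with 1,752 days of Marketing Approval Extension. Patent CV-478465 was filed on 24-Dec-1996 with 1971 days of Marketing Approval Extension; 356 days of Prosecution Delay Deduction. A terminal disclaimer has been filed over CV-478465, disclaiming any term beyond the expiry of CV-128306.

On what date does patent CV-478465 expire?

September 12, 2017

Natural term of CV-478465:
  Base: filing + 17 years → 24 December 2013.
  Marketing Approval Extension: +1971 days → 18 May 2019.
  Prosecution Delay Deduction: −356 days → 27 May 2018.
Expiry of referenced patent CV-128306:
  Base: filing + 17 years → 25 November 2012.
  Marketing Approval Extension: +1752 days → 12 September 2017.
Terminal disclaimer: CV-478465 expires on the earlier of 27 May 2018 and 12 September 2017.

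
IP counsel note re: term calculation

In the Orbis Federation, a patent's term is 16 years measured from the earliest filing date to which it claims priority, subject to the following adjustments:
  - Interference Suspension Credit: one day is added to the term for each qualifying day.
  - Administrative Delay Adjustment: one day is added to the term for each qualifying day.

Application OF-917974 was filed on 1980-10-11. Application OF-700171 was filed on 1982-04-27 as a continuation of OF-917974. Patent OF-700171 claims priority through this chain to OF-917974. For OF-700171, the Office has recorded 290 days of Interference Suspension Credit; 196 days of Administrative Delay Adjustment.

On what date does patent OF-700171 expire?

1998-02-09

Earliest priority filing: 11 October 1980.
Base term: 11 October 1980 + 16 years → 11 October 1996.
Interference Suspension Credit: +290 days → 28 July 1997.
Administrative Delay Adjustment: +196 days → 9 February 1998.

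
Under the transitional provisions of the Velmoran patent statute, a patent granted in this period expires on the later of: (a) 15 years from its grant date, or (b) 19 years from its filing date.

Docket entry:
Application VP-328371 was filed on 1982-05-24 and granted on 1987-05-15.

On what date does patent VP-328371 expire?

(a) grant + 15 years → 15 May 2002.
(b) filing + 19 years → 24 May 2001.
Later of the two: 15 May 2002.

2002-05-15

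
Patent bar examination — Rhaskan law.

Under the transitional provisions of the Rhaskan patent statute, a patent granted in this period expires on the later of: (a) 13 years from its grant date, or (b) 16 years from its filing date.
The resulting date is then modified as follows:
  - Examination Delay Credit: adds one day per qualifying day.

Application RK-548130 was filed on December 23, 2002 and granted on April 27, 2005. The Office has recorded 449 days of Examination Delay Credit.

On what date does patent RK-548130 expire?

March 16, 2020

(a) grant + 13 years → 27 April 2018.
(b) filing + 16 years → 23 December 2018.
Later of the two: 23 December 2018.
Examination Delay Credit: +449 days → 16 March 2020.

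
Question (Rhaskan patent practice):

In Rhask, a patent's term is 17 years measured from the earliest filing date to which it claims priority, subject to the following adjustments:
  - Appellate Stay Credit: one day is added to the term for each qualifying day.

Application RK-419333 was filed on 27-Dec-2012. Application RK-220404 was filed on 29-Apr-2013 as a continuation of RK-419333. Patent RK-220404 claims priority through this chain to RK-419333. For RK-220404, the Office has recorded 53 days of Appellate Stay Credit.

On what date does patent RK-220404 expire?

Earliest priority filing: 27 December 2012.
Base term: 27 December 2012 + 17 years → 27 December 2029.
Appellate Stay Credit: +53 days → 18 February 2030.

2030-02-18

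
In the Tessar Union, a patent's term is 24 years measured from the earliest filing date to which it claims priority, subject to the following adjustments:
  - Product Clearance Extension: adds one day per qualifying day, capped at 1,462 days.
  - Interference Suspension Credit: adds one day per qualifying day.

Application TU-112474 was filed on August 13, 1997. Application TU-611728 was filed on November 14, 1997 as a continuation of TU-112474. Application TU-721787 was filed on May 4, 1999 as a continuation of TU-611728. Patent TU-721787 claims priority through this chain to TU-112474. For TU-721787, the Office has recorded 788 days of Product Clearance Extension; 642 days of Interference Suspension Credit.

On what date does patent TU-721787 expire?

2025-07-13

Earliest priority filing: 13 August 1997.
Base term: 13 August 1997 + 24 years → 13 August 2021.
Product Clearance Extension: 788 days (within the 1462-day cap) → +788 days → 10 October 2023.
Interference Suspension Credit: +642 days → 13 July 2025.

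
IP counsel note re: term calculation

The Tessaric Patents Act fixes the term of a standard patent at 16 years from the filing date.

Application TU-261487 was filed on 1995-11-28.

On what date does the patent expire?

Filing date + 16 years → 28 November 2011.

November 28, 2011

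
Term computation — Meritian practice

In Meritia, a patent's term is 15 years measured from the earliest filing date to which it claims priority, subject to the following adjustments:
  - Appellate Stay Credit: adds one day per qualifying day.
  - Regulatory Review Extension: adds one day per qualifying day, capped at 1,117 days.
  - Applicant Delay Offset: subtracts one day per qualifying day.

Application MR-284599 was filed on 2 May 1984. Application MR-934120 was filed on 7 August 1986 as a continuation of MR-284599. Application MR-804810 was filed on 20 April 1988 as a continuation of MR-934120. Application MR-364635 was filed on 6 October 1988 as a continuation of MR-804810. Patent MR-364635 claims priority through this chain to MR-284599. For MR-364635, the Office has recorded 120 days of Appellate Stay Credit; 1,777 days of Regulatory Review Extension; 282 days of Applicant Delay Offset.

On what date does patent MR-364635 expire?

December 12, 2001

Earliest priority filing: 2 May 1984.
Base term: 2 May 1984 + 15 years → 2 May 1999.
Appellate Stay Credit: +120 days → 30 August 1999.
Regulatory Review Extension: 1777 days claimed exceeds the 1117-day cap, so +1117 days → 20 September 2002.
Applicant Delay Offset: −282 days → 12 December 2001.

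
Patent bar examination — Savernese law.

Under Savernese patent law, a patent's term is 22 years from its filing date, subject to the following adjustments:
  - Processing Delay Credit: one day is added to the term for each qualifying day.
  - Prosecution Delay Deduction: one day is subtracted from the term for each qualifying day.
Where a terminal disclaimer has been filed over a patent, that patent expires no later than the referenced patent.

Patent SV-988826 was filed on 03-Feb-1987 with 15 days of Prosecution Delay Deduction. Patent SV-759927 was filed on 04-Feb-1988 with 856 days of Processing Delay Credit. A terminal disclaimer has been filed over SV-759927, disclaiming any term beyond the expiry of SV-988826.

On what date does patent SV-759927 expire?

Natural term of SV-759927:
  Base: filing + 22 years → 4 February 2010.
  Processing Delay Credit: +856 days → 9 June 2012.
Expiry of referenced patent SV-988826:
  Base: filing + 22 years → 3 February 2009.
  Prosecution Delay Deduction: −15 days → 19 January 2009.
Terminal disclaimer: SV-759927 expires on the earlier of 9 June 2012 and 19 January 2009.

2009-01-19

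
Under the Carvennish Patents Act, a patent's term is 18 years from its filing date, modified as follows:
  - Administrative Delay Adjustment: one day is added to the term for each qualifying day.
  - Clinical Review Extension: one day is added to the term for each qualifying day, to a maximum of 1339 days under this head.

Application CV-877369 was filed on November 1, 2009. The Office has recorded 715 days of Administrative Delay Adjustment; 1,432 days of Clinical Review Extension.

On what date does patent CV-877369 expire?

Base term: filing date + 18 years → 1 November 2027.
Administrative Delay Adjustment: +715 days → 16 October 2029.
Clinical Review Extension: 1432 days claimed exceeds the 1339-day cap, so +1339 days → 16 June 2033.

June 16, 2033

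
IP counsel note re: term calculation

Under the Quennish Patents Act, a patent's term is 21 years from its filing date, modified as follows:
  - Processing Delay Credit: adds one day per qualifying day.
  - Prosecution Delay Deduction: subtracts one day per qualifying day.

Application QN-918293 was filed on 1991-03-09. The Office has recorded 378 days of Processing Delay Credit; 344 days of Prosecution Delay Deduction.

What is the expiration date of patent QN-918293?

April 12, 2012

Base term: filing date + 21 years → 9 March 2012.
Processing Delay Credit: +378 days → 22 March 2013.
Prosecution Delay Deduction: −344 days → 12 April 2012.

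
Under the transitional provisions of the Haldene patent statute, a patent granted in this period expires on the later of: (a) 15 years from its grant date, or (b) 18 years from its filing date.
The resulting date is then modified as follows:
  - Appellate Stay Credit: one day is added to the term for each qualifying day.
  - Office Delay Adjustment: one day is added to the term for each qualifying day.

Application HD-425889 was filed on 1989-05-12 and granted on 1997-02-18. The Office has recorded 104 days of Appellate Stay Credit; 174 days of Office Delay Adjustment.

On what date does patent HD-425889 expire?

2012-11-22

(a) grant + 15 years → 18 February 2012.
(b) filing + 18 years → 12 May 2007.
Later of the two: 18 February 2012.
Appellate Stay Credit: +104 days → 1 June 2012.
Office Delay Adjustment: +174 days → 22 November 2012.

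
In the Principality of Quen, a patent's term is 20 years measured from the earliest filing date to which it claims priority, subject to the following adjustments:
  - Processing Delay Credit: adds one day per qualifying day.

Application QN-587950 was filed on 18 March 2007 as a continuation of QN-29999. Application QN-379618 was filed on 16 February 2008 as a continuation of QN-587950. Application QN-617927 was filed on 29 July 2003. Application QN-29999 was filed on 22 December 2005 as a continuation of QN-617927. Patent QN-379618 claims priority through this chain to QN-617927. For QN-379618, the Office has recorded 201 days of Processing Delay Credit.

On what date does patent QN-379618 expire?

February 15, 2024

Earliest priority filing: 29 July 2003.
Base term: 29 July 2003 + 20 years → 29 July 2023.
Processing Delay Credit: +201 days → 15 February 2024.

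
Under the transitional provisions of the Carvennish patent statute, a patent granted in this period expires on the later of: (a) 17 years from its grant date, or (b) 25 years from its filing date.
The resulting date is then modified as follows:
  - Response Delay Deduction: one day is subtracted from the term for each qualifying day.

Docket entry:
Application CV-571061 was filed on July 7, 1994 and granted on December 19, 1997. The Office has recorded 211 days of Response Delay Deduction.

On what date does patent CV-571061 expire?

(a) grant + 17 years → 19 December 2014.
(b) filing + 25 years → 7 July 2019.
Later of the two: 7 July 2019.
Response Delay Deduction: −211 days → 8 December 2018.

2018-12-08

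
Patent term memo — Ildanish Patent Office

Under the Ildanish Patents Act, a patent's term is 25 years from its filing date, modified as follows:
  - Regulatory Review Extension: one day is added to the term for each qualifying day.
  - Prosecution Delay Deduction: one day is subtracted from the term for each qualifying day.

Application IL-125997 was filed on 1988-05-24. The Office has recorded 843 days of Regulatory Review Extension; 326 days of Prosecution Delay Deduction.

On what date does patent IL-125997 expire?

Base term: filing date + 25 years → 24 May 2013.
Regulatory Review Extension: +843 days → 14 September 2015.
Prosecution Delay Deduction: −326 days → 23 October 2014.

October 23, 2014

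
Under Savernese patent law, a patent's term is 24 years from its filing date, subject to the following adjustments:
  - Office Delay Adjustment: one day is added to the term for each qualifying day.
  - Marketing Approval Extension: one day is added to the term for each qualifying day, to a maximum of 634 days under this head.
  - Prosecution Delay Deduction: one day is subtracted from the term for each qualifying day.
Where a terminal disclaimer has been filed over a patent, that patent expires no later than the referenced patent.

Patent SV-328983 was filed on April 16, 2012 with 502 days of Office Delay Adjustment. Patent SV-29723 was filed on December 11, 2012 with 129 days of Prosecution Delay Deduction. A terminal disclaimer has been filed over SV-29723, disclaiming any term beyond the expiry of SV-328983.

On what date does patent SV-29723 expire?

August 4, 2036

Natural term of SV-29723:
  Base: filing + 24 years → 11 December 2036.
  Prosecution Delay Deduction: −129 days → 4 August 2036.
Expiry of referenced patent SV-328983:
  Base: filing + 24 years → 16 April 2036.
  Office Delay Adjustment: +502 days → 31 August 2037.
Terminal disclaimer: SV-29723 expires on the earlier of 4 August 2036 and 31 August 2037.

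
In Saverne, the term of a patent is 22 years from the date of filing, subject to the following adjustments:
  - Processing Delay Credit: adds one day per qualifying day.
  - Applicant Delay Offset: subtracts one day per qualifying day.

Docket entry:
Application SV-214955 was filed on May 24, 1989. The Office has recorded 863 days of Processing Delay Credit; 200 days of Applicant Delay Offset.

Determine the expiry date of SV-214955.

Base term: filing date + 22 years → 24 May 2011.
Processing Delay Credit: +863 days → 3 October 2013.
Applicant Delay Offset: −200 days → 17 March 2013.

March 17, 2013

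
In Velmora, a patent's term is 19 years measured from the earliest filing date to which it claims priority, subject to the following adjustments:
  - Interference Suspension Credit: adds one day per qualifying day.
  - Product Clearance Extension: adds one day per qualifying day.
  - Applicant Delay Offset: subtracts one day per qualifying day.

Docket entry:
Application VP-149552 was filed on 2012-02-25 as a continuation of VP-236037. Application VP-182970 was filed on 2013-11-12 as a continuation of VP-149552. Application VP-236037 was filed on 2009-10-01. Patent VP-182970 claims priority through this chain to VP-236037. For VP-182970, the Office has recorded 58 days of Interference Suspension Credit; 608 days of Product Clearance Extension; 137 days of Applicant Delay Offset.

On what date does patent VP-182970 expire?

March 14, 2030

Earliest priority filing: 1 October 2009.
Base term: 1 October 2009 + 19 years → 1 October 2028.
Interference Suspension Credit: +58 days → 28 November 2028.
Product Clearance Extension: +608 days → 29 July 2030.
Applicant Delay Offset: −137 days → 14 March 2030.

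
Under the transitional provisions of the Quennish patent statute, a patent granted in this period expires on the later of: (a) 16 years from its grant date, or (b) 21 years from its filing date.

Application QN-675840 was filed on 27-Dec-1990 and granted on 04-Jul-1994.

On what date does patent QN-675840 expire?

December 27, 2011

(a) grant + 16 years → 4 July 2010.
(b) filing + 21 years → 27 December 2011.
Later of the two: 27 December 2011.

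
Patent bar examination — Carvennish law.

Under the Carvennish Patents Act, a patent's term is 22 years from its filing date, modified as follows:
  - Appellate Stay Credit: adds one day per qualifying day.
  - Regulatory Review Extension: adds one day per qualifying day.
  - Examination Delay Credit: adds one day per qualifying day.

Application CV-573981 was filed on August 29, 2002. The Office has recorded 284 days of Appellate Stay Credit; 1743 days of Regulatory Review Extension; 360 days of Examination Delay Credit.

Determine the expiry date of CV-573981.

2031-03-13

Base term: filing date + 22 years → 29 August 2024.
Appellate Stay Credit: +284 days → 9 June 2025.
Regulatory Review Extension: +1743 days → 18 March 2030.
Examination Delay Credit: +360 days → 13 March 2031.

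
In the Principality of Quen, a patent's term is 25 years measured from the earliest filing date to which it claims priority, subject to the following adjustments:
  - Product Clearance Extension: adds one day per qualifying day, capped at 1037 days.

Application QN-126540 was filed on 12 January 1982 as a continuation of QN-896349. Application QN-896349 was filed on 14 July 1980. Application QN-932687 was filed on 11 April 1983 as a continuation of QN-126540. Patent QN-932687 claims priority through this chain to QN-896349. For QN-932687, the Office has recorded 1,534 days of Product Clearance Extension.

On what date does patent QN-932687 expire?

May 16, 2008

Earliest priority filing: 14 July 1980.
Base term: 14 July 1980 + 25 years → 14 July 2005.
Product Clearance Extension: 1534 days claimed exceeds the 1037-day cap, so +1037 days → 16 May 2008.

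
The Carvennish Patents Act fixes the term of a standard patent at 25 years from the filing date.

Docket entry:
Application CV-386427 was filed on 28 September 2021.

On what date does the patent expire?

Filing date + 25 years → 28 September 2046.

2046-09-28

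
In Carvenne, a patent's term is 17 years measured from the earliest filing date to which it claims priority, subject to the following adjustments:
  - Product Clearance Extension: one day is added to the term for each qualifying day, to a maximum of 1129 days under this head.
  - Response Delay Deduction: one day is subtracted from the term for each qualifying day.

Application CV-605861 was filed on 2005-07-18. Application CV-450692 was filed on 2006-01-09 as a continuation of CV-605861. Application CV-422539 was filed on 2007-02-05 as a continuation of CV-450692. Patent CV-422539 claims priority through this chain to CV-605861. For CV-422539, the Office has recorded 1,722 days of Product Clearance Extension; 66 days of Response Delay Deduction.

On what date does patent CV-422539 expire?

Earliest priority filing: 18 July 2005.
Base term: 18 July 2005 + 17 years → 18 July 2022.
Product Clearance Extension: 1722 days claimed exceeds the 1129-day cap, so +1129 days → 20 August 2025.
Response Delay Deduction: −66 days → 15 June 2025.

2025-06-15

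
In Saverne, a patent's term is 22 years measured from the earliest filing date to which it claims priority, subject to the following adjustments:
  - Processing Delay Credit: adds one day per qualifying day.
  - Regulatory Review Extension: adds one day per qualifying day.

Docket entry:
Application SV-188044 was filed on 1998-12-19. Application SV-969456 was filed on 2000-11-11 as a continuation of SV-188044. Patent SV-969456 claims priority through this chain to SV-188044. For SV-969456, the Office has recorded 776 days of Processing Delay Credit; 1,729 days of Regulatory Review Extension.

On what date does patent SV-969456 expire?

October 29, 2027

Earliest priority filing: 19 December 1998.
Base term: 19 December 1998 + 22 years → 19 December 2020.
Processing Delay Credit: +776 days → 3 February 2023.
Regulatory Review Extension: +1729 days → 29 October 2027.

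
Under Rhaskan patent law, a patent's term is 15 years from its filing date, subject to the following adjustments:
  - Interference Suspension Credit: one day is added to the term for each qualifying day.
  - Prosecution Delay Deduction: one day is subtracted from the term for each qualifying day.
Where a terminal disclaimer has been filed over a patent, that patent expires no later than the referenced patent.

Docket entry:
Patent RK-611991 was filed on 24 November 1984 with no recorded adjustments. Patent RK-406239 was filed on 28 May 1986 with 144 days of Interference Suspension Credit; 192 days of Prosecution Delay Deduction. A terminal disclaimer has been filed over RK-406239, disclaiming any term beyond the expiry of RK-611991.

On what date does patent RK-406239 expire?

1999-11-24

Natural term of RK-406239:
  Base: filing + 15 years → 28 May 2001.
  Interference Suspension Credit: +144 days → 19 October 2001.
  Prosecution Delay Deduction: −192 days → 10 April 2001.
Expiry of referenced patent RK-611991:
  Base: filing + 15 years → 24 November 1999.
Terminal disclaimer: RK-406239 expires on the earlier of 10 April 2001 and 24 November 1999.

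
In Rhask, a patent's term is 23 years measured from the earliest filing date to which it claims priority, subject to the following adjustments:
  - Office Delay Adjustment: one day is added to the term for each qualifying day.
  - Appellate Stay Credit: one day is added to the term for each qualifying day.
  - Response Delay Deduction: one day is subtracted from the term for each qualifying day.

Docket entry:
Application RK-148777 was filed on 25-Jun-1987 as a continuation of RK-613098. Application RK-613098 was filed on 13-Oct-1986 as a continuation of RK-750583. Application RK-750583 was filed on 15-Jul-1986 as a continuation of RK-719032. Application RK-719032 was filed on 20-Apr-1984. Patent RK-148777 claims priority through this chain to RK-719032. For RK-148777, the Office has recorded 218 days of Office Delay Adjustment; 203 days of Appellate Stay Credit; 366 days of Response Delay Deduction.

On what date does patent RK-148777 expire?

Earliest priority filing: 20 April 1984.
Base term: 20 April 1984 + 23 years → 20 April 2007.
Office Delay Adjustment: +218 days → 24 November 2007.
Appellate Stay Credit: +203 days → 14 June 2008.
Response Delay Deduction: −366 days → 14 June 2007.

June 14, 2007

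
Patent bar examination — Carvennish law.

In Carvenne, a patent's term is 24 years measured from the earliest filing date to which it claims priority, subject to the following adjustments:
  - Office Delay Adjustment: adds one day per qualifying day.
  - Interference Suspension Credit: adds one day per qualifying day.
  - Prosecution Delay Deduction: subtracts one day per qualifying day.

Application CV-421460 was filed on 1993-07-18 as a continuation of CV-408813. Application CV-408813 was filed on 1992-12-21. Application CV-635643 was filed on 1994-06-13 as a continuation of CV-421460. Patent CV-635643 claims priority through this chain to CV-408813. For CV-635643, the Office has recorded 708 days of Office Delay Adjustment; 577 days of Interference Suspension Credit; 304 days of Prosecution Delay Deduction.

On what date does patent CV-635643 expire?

Earliest priority filing: 21 December 1992.
Base term: 21 December 1992 + 24 years → 21 December 2016.
Office Delay Adjustment: +708 days → 29 November 2018.
Interference Suspension Credit: +577 days → 28 June 2020.
Prosecution Delay Deduction: −304 days → 29 August 2019.

August 29, 2019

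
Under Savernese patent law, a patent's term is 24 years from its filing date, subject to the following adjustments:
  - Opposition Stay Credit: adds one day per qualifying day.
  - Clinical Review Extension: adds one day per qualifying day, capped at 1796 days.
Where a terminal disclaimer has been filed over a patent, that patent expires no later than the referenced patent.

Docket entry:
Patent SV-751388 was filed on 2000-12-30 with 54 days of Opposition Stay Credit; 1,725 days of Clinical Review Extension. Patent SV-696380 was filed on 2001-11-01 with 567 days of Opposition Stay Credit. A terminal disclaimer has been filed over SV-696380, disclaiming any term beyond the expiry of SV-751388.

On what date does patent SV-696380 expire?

2027-05-22

Natural term of SV-696380:
  Base: filing + 24 years → 1 November 2025.
  Opposition Stay Credit: +567 days → 22 May 2027.
Expiry of referenced patent SV-751388:
  Base: filing + 24 years → 30 December 2024.
  Opposition Stay Credit: +54 days → 22 February 2025.
  Clinical Review Extension: 1725 days (within the 1796-day cap) → +1725 days → 13 November 2029.
Terminal disclaimer: SV-696380 expires on the earlier of 22 May 2027 and 13 November 2029.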